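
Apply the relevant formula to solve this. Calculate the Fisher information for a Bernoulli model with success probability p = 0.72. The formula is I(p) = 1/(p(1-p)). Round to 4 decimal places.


For Bernoulli(p), Fisher information is I(p) = 1/(p*(1-p)).
p = 0.72, 1-p = 0.28.
p*(1-p) = 0.2016.
I(p) = 1/0.2016 = 4.9603

4.9603


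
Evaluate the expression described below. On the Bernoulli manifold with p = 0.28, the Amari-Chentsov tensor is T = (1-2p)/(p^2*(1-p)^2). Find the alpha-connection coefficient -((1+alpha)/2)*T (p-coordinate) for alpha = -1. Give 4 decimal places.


Skewness (Amari-Chentsov) tensor: T = (1-2p)/(p^2*(1-p)^2).
p = 0.28, 1-2p = 0.44, p^2 = 0.0784, (1-p)^2 = 0.5184.
T = 0.44/(0.0784 * 0.5184) = 10.82609.
In the p-coordinate, Gamma^(alpha) = Gamma^(0) - (alpha/2)*T with Gamma^(0) = (1/2)*g'(p) = -T/2,
so Gamma^(alpha) = -((1+alpha)/2)*T.
alpha = -1, -(1+alpha)/2 = 0.0.
Gamma = 0.0 * 10.82609 = 0.0000

0.0000


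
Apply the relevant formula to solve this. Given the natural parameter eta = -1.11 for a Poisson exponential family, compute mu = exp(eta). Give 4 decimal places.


Expectation parameter for Poisson exponential family:
mu = exp(eta).
eta = -1.11.
mu = exp(-1.11) = 0.3296

0.3296


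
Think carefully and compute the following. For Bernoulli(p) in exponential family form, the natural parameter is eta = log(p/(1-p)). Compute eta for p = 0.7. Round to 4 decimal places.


Natural parameter for Bernoulli: eta = log(p/(1-p)).
p = 0.7, 1-p = 0.3.
p/(1-p) = 2.333333.
eta = log(2.333333) = 0.8473

0.8473


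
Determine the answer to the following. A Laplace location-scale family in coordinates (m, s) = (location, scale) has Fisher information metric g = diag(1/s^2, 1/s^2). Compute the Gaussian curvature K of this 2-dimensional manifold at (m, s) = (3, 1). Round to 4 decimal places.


The metric has the form g = (A dm^2 + B ds^2)/s^2 with A = 1, B = 1.
Substitute u = sqrt(A/B)*m: g = B*(du^2 + ds^2)/s^2, i.e. B times the
Poincare upper half-plane metric, which has constant Gaussian curvature -1.
Scaling a 2D metric by a constant c divides the Gaussian curvature by c,
so K = -1/B = -1/(1) = -1.0000 everywhere (the point (m, s) = (3, 1) is irrelevant:
the curvature is constant).
The requested Gaussian curvature is K = -1.0000.

-1.0000


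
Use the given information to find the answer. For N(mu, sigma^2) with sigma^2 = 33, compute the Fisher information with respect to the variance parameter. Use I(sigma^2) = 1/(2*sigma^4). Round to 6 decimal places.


Fisher information for variance: I(sigma^2) = 1/(2*sigma^4).
sigma^2 = 33, so sigma^4 = 1089.
I = 1/(2*1089) = 1/2178 = 0.000459

0.000459


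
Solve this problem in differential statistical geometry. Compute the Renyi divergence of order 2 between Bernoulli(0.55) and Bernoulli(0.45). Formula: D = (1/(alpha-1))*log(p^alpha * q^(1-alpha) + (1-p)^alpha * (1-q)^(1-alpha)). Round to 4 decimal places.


Renyi divergence of order alpha between Bernoulli distributions:
D = (1/(alpha-1))*log(p^alpha * q^(1-alpha) + (1-p)^alpha * (1-q)^(1-alpha)).
alpha = 2, p = 0.55, q = 0.45.
p^alpha * q^(1-alpha) = 0.55^2 * 0.45^-1 = 0.672222.
(1-p)^alpha * (1-q)^(1-alpha) = 0.45^2 * 0.55^-1 = 0.368182.
sum = 0.672222 + 0.368182 = 1.040404.
D = (1/1)*log(1.040404) = 0.0396

0.0396


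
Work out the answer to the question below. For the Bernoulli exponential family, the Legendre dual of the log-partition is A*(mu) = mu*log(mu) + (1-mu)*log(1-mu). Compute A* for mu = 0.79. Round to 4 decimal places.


Legendre transform for Bernoulli:
A*(mu) = mu*log(mu) + (1-mu)*log(1-mu).
mu = 0.79, 1-mu = 0.21.
mu*log(mu) = 0.79*log(0.79) = -0.186221.
(1-mu)*log(1-mu) = 0.21*log(0.21) = -0.327736.
A* = -0.186221 + -0.327736 = -0.5140

-0.5140


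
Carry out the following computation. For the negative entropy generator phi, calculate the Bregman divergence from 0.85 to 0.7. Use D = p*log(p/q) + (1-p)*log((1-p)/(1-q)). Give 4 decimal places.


Bregman divergence with negative entropy generator:
D = p*log(p/q) + (1-p)*log((1-p)/(1-q)).
p = 0.85, q = 0.7.
p*log(p/q) = 0.85*log(0.85/0.7) = 0.165033.
(1-p)*log((1-p)/(1-q)) = 0.15*log(0.15/0.3) = -0.103972.
D = 0.165033 + -0.103972 = 0.0611

0.0611


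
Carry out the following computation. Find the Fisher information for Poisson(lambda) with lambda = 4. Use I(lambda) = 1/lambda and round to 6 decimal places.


Fisher information for Poisson: I(lambda) = 1/lambda.
lambda = 4.
I(lambda) = 1/4 = 0.250000

0.250000


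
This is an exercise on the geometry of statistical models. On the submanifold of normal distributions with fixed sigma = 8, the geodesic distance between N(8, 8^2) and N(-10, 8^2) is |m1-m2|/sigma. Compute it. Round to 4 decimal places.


On the fixed-variance normal subfamily, geodesic distance = |m1-m2|/sigma.
|8 - -10| = 18.
sigma = 8.
d = 18/8 = 2.2500

2.2500


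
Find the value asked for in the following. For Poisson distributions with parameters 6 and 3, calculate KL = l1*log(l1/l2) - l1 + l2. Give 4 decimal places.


KL divergence for Poisson:
KL = l1*log(l1/l2) - l1 + l2.
l1 = 6, l2 = 3.
log(6/3) = 0.693147.
l1*log(l1/l2) = 6 * 0.693147 = 4.158883.
KL = 4.158883 - 6 + 3 = 1.1589

1.1589


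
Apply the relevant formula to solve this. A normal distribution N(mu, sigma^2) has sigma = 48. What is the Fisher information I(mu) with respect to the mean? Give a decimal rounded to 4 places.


The Fisher information for the mean of a normal distribution is I(mu) = 1/sigma^2.
sigma = 48, so sigma^2 = 2304.
I(mu) = 1/2304 = 0.0004

0.0004


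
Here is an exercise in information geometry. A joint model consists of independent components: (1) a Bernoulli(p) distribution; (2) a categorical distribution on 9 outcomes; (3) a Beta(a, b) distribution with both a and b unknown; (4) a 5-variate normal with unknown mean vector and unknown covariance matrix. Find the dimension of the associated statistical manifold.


The dimension of a statistical manifold equals the number of free
(independent) real parameters of the model. For a product of independent
blocks the parameter counts add.
- Bernoulli (p): 1.
- categorical on 9 outcomes (probabilities sum to 1): 9-1 = 8.
- Beta (a, b): 2.
- 5-variate normal: 5 (mean) + 5*6/2 = 15 (symmetric covariance) = 20.
Total = 1 + 8 + 2 + 20 = 31.
Dimension = 31

31


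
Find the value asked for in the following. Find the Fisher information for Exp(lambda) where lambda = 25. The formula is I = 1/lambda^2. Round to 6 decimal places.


Fisher information for exponential: I(lambda) = 1/lambda^2.
lambda = 25, lambda^2 = 625.
I = 1/625 = 0.001600

0.001600


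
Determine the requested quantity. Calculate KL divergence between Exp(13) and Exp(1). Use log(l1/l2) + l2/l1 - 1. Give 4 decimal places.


KL divergence for exponential family:
KL = log(l1/l2) + l2/l1 - 1.
log(13/1) = 2.564949.
1/13 = 0.076923.
KL = 2.564949 + 0.076923 - 1 = 1.6419

1.6419


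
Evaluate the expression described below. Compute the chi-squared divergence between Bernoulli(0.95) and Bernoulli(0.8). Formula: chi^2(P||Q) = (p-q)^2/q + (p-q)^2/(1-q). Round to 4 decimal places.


Chi-squared divergence between Bernoulli distributions:
chi^2 = (p-q)^2/q + (p-q)^2/(1-q).
p = 0.95, q = 0.8, p-q = 0.15.
(p-q)^2 = 0.0225.
term1 = 0.0225/0.8 = 0.028125.
term2 = 0.0225/0.2 = 0.1125.
chi^2 = 0.028125 + 0.1125 = 0.1406

0.1406


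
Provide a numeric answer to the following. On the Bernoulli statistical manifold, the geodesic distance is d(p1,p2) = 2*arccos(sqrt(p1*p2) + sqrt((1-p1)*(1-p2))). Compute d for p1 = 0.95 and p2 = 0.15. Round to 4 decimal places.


Geodesic distance on Bernoulli manifold:
d(p1,p2) = 2*arccos(sqrt(p1*p2) + sqrt((1-p1)*(1-p2))).
sqrt(p1*p2) = sqrt(0.95*0.15) = 0.377492.
sqrt((1-p1)*(1-p2)) = sqrt(0.05*0.85) = 0.206155.
arg = 0.377492 + 0.206155 = 0.583647.
d = 2*arccos(0.583647) = 1.8952

1.8952


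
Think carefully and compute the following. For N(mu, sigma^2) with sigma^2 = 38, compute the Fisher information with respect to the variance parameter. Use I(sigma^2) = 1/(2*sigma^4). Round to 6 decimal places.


Fisher information for variance: I(sigma^2) = 1/(2*sigma^4).
sigma^2 = 38, so sigma^4 = 1444.
I = 1/(2*1444) = 1/2888 = 0.000346

0.000346


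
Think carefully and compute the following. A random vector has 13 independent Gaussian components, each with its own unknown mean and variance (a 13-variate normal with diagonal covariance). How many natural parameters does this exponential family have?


Exponential family dimension calculation:
Each univariate normal has two natural parameters (mu/sigma^2 and -1/(2 sigma^2)).
With 13 independent components, dim = 2 * 13 = 26.

26


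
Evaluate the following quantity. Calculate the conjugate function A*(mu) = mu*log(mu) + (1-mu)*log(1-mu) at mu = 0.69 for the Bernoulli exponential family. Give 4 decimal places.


Legendre transform for Bernoulli:
A*(mu) = mu*log(mu) + (1-mu)*log(1-mu).
mu = 0.69, 1-mu = 0.31.
mu*log(mu) = 0.69*log(0.69) = -0.256034.
(1-mu)*log(1-mu) = 0.31*log(0.31) = -0.363067.
A* = -0.256034 + -0.363067 = -0.6191

-0.6191


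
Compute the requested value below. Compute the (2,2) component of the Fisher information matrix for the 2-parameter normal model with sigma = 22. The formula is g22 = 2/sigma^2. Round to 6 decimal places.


For the 2-parameter normal family, the Fisher metric has:
  g11 = 1/sigma^2, g22 = 2/sigma^2.
sigma = 22, sigma^2 = 484.
g22 = 0.004132

0.004132


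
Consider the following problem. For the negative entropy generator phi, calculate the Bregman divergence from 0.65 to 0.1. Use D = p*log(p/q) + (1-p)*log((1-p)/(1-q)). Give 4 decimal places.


Bregman divergence with negative entropy generator:
D = p*log(p/q) + (1-p)*log((1-p)/(1-q)).
p = 0.65, q = 0.1.
p*log(p/q) = 0.65*log(0.65/0.1) = 1.216671.
(1-p)*log((1-p)/(1-q)) = 0.35*log(0.35/0.9) = -0.330562.
D = 1.216671 + -0.330562 = 0.8861

0.8861


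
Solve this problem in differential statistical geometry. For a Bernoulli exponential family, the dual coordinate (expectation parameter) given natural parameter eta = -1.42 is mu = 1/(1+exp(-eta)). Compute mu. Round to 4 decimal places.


Dual coordinate (expectation parameter) for Bernoulli:
mu = 1/(1+exp(-eta)).
eta = -1.42.
exp(-eta) = exp(1.42) = 4.13712.
mu = 1/(1+4.13712) = 0.1947

0.1947


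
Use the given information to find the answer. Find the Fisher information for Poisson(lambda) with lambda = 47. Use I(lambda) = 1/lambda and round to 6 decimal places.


Fisher information for Poisson: I(lambda) = 1/lambda.
lambda = 47.
I(lambda) = 1/47 = 0.021277

0.021277


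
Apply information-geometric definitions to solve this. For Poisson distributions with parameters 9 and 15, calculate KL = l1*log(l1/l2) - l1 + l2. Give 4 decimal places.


KL divergence for Poisson:
KL = l1*log(l1/l2) - l1 + l2.
l1 = 9, l2 = 15.
log(9/15) = -0.510826.
l1*log(l1/l2) = 9 * -0.510826 = -4.597431.
KL = -4.597431 - 9 + 15 = 1.4026

1.4026


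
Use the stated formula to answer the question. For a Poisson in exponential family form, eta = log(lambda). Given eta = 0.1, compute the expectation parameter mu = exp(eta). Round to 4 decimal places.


Expectation parameter for Poisson exponential family:
mu = exp(eta).
eta = 0.1.
mu = exp(0.1) = 1.1052

1.1052


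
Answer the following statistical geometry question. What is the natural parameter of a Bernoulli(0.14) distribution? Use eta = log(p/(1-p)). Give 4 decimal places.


Natural parameter for Bernoulli: eta = log(p/(1-p)).
p = 0.14, 1-p = 0.86.
p/(1-p) = 0.162791.
eta = log(0.162791) = -1.8153

-1.8153


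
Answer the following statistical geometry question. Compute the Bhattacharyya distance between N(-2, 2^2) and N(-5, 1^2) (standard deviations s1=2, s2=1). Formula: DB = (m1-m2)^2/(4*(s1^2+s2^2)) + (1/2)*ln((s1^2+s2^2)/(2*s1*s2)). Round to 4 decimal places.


Bhattacharyya distance between two Gaussians:
DB = (m1-m2)^2/(4*(s1^2+s2^2)) + (1/2)*ln((s1^2+s2^2)/(2*s1*s2)).
(m1-m2)^2 = (3)^2 = 9.
s1^2+s2^2 = 4 + 1 = 5.
term1 = 9/20 = 0.45.
term2 = 0.5*ln(5/4.0) = 0.111572.
DB = 0.45 + 0.111572 = 0.5616

0.5616


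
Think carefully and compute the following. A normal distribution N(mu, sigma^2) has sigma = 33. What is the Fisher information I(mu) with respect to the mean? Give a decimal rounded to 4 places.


The Fisher information for the mean of a normal distribution is I(mu) = 1/sigma^2.
sigma = 33, so sigma^2 = 1089.
I(mu) = 1/1089 = 0.0009

0.0009


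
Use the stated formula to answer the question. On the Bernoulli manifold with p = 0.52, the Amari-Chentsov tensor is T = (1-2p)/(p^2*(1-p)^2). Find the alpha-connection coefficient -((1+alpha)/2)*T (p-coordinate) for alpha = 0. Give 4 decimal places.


Skewness (Amari-Chentsov) tensor: T = (1-2p)/(p^2*(1-p)^2).
p = 0.52, 1-2p = -0.04, p^2 = 0.2704, (1-p)^2 = 0.2304.
T = -0.04/(0.2704 * 0.2304) = -0.642053.
In the p-coordinate, Gamma^(alpha) = Gamma^(0) - (alpha/2)*T with Gamma^(0) = (1/2)*g'(p) = -T/2,
so Gamma^(alpha) = -((1+alpha)/2)*T.
alpha = 0, -(1+alpha)/2 = -0.5.
Gamma = -0.5 * -0.642053 = 0.3210

0.3210


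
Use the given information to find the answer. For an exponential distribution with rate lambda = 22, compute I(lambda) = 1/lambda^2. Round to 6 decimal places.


Fisher information for exponential: I(lambda) = 1/lambda^2.
lambda = 22, lambda^2 = 484.
I = 1/484 = 0.002066

0.002066


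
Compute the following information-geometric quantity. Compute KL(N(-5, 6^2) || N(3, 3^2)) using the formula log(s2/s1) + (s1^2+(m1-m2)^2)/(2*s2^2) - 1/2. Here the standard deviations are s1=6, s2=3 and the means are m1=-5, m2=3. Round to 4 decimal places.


KL divergence between normal distributions:
KL = log(s2/s1) + (s1^2 + (m1-m2)^2)/(2*s2^2) - 1/2.
log(3/6) = -0.693147.
(6^2 + (-5-3)^2)/(2*3^2) = (36 + 64)/18 = 5.555556.
KL = -0.693147 + 5.555556 - 0.5 = 4.3624

4.3624


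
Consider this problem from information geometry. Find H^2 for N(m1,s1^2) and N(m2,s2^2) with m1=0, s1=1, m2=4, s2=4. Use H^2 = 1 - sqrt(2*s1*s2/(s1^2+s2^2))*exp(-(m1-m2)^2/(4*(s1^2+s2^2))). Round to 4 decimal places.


Squared Hellinger distance for Gaussians:
H^2 = 1 - sqrt(2*s1*s2/(s1^2+s2^2)) * exp(-(m1-m2)^2/(4*(s1^2+s2^2))).
s1^2 = 1, s2^2 = 16, s1^2+s2^2 = 17.
sqrt(2*1*4/(17)) = 0.685994.
(m1-m2)^2 = (-4)^2 = 16.
exp(-16/(4*17)) = exp(-0.235294) = 0.790338.
H^2 = 1 - 0.685994*0.790338 = 0.4578

0.4578


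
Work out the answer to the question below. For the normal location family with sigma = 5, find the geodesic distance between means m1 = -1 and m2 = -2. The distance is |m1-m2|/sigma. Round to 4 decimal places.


On the fixed-variance normal subfamily, geodesic distance = |m1-m2|/sigma.
|-1 - -2| = 1.
sigma = 5.
d = 1/5 = 0.2000

0.2000


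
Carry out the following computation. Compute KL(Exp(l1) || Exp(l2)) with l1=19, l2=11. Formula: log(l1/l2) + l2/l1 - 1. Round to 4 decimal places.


KL divergence for exponential family:
KL = log(l1/l2) + l2/l1 - 1.
log(19/11) = 0.546544.
11/19 = 0.578947.
KL = 0.546544 + 0.578947 - 1 = 0.1255

0.1255


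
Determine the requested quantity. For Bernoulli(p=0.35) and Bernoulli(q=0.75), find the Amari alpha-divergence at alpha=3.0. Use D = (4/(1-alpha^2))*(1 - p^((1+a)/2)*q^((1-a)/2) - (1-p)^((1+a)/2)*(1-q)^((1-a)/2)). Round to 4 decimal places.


Amari alpha-divergence:
D = (4/(1-alpha^2))*(1 - p^((1+a)/2)*q^((1-a)/2) - (1-p)^((1+a)/2)*(1-q)^((1-a)/2)).
alpha = 3.0, p = 0.35, q = 0.75.
e1 = (1+alpha)/2 = 2.0, e2 = (1-alpha)/2 = -1.0.
t1 = p^e1 * q^e2 = 0.35^2.0 * 0.75^-1.0 = 0.163333.
t2 = (1-p)^e1 * (1-q)^e2 = 0.65^2.0 * 0.25^-1.0 = 1.69.
4/(1-alpha^2) = -0.5.
D = -0.5*(1 - 0.163333 - 1.69) = 0.4267

0.4267


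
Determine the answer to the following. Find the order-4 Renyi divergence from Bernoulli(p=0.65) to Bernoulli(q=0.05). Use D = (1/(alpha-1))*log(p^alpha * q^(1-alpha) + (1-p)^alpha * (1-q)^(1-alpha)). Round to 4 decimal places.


Renyi divergence of order alpha between Bernoulli distributions:
D = (1/(alpha-1))*log(p^alpha * q^(1-alpha) + (1-p)^alpha * (1-q)^(1-alpha)).
alpha = 4, p = 0.65, q = 0.05.
p^alpha * q^(1-alpha) = 0.65^4 * 0.05^-3 = 1428.05.
(1-p)^alpha * (1-q)^(1-alpha) = 0.35^4 * 0.95^-3 = 0.017503.
sum = 1428.05 + 0.017503 = 1428.067503.
D = (1/3)*log(1428.067503) = 2.4214

2.4214


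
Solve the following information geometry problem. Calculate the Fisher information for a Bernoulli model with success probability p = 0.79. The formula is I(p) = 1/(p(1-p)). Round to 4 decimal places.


For Bernoulli(p), Fisher information is I(p) = 1/(p*(1-p)).
p = 0.79, 1-p = 0.21.
p*(1-p) = 0.1659.
I(p) = 1/0.1659 = 6.0277

6.0277


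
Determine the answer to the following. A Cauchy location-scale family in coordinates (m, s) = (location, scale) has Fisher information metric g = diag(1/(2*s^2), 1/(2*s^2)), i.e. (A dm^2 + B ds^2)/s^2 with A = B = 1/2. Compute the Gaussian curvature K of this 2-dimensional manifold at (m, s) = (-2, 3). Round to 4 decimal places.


The metric has the form g = (A dm^2 + B ds^2)/s^2 with A = 1/2, B = 1/2.
Substitute u = sqrt(A/B)*m: g = B*(du^2 + ds^2)/s^2, i.e. B times the
Poincare upper half-plane metric, which has constant Gaussian curvature -1.
Scaling a 2D metric by a constant c divides the Gaussian curvature by c,
so K = -1/B = -1/(1/2) = -2.0000 everywhere (the point (m, s) = (-2, 3) is irrelevant:
the curvature is constant).
The requested Gaussian curvature is K = -2.0000.

-2.0000


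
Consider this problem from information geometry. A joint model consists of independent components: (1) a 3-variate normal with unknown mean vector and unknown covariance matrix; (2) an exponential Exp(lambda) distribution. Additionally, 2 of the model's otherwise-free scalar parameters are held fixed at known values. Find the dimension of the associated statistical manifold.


The dimension of a statistical manifold equals the number of free
(independent) real parameters of the model. For a product of independent
blocks the parameter counts add.
- 3-variate normal: 3 (mean) + 3*4/2 = 6 (symmetric covariance) = 9.
- exponential (lambda): 1.
Total = 9 + 1 = 10.
2 parameter(s) fixed at known values: 10 - 2 = 8.
Dimension = 8

8


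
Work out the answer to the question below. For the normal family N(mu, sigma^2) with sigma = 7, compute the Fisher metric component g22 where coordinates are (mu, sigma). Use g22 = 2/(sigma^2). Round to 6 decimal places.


For the 2-parameter normal family, the Fisher metric has:
  g11 = 1/sigma^2, g22 = 2/sigma^2.
sigma = 7, sigma^2 = 49.
g22 = 0.040816

0.040816


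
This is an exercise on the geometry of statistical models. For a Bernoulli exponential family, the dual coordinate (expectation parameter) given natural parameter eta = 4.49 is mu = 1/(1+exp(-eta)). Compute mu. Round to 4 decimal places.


Dual coordinate (expectation parameter) for Bernoulli:
mu = 1/(1+exp(-eta)).
eta = 4.49.
exp(-eta) = exp(-4.49) = 0.011221.
mu = 1/(1+0.011221) = 0.9889

0.9889


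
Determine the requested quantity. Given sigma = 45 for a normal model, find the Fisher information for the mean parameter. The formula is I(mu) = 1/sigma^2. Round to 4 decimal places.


The Fisher information for the mean of a normal distribution is I(mu) = 1/sigma^2.
sigma = 45, so sigma^2 = 2025.
I(mu) = 1/2025 = 0.0005

0.0005


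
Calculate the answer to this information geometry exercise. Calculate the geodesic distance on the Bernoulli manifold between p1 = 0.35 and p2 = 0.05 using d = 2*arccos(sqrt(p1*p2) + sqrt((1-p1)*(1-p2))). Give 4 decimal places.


Geodesic distance on Bernoulli manifold:
d(p1,p2) = 2*arccos(sqrt(p1*p2) + sqrt((1-p1)*(1-p2))).
sqrt(p1*p2) = sqrt(0.35*0.05) = 0.132288.
sqrt((1-p1)*(1-p2)) = sqrt(0.65*0.95) = 0.785812.
arg = 0.132288 + 0.785812 = 0.918099.
d = 2*arccos(0.918099) = 0.8151

0.8151


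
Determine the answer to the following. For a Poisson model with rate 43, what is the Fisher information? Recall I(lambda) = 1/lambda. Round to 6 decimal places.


Fisher information for Poisson: I(lambda) = 1/lambda.
lambda = 43.
I(lambda) = 1/43 = 0.023256

0.023256


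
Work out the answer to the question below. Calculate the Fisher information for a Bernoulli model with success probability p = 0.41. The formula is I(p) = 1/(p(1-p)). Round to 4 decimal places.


For Bernoulli(p), Fisher information is I(p) = 1/(p*(1-p)).
p = 0.41, 1-p = 0.59.
p*(1-p) = 0.2419.
I(p) = 1/0.2419 = 4.1339

4.1339


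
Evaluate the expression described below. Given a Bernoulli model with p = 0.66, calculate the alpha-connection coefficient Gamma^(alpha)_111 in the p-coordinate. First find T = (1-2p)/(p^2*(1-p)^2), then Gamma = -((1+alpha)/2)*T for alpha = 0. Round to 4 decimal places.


Skewness (Amari-Chentsov) tensor: T = (1-2p)/(p^2*(1-p)^2).
p = 0.66, 1-2p = -0.32, p^2 = 0.4356, (1-p)^2 = 0.1156.
T = -0.32/(0.4356 * 0.1156) = -6.354835.
In the p-coordinate, Gamma^(alpha) = Gamma^(0) - (alpha/2)*T with Gamma^(0) = (1/2)*g'(p) = -T/2,
so Gamma^(alpha) = -((1+alpha)/2)*T.
alpha = 0, -(1+alpha)/2 = -0.5.
Gamma = -0.5 * -6.354835 = 3.1774

3.1774


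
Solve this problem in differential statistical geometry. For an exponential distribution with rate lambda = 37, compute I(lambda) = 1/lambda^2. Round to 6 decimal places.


Fisher information for exponential: I(lambda) = 1/lambda^2.
lambda = 37, lambda^2 = 1369.
I = 1/1369 = 0.000730

0.000730


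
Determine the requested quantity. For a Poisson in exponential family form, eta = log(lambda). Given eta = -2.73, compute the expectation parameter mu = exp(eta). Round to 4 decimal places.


Expectation parameter for Poisson exponential family:
mu = exp(eta).
eta = -2.73.
mu = exp(-2.73) = 0.0652

0.0652


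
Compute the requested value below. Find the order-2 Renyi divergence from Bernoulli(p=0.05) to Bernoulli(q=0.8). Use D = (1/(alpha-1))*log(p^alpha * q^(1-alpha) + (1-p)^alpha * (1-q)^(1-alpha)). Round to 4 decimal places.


Renyi divergence of order alpha between Bernoulli distributions:
D = (1/(alpha-1))*log(p^alpha * q^(1-alpha) + (1-p)^alpha * (1-q)^(1-alpha)).
alpha = 2, p = 0.05, q = 0.8.
p^alpha * q^(1-alpha) = 0.05^2 * 0.8^-1 = 0.003125.
(1-p)^alpha * (1-q)^(1-alpha) = 0.95^2 * 0.2^-1 = 4.5125.
sum = 0.003125 + 4.5125 = 4.515625.
D = (1/1)*log(4.515625) = 1.5075

1.5075


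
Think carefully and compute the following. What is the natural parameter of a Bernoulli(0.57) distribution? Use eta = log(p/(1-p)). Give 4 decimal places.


Natural parameter for Bernoulli: eta = log(p/(1-p)).
p = 0.57, 1-p = 0.43.
p/(1-p) = 1.325581.
eta = log(1.325581) = 0.2819

0.2819


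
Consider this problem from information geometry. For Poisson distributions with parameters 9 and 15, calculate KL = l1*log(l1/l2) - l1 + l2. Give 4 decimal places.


KL divergence for Poisson:
KL = l1*log(l1/l2) - l1 + l2.
l1 = 9, l2 = 15.
log(9/15) = -0.510826.
l1*log(l1/l2) = 9 * -0.510826 = -4.597431.
KL = -4.597431 - 9 + 15 = 1.4026

1.4026


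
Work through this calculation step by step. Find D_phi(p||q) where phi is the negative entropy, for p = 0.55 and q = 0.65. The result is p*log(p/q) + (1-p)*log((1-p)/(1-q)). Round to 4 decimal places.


Bregman divergence with negative entropy generator:
D = p*log(p/q) + (1-p)*log((1-p)/(1-q)).
p = 0.55, q = 0.65.
p*log(p/q) = 0.55*log(0.55/0.65) = -0.09188.
(1-p)*log((1-p)/(1-q)) = 0.45*log(0.45/0.35) = 0.113091.
D = -0.09188 + 0.113091 = 0.0212

0.0212


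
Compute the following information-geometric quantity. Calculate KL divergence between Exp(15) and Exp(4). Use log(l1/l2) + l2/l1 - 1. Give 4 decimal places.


KL divergence for exponential family:
KL = log(l1/l2) + l2/l1 - 1.
log(15/4) = 1.321756.
4/15 = 0.266667.
KL = 1.321756 + 0.266667 - 1 = 0.5884

0.5884


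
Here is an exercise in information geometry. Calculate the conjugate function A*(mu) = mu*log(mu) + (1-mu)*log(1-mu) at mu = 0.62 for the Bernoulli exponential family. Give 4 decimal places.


Legendre transform for Bernoulli:
A*(mu) = mu*log(mu) + (1-mu)*log(1-mu).
mu = 0.62, 1-mu = 0.38.
mu*log(mu) = 0.62*log(0.62) = -0.296382.
(1-mu)*log(1-mu) = 0.38*log(0.38) = -0.367682.
A* = -0.296382 + -0.367682 = -0.6641

-0.6641


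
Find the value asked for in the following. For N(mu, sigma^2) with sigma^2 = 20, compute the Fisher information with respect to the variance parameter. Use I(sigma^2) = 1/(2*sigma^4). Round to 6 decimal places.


Fisher information for variance: I(sigma^2) = 1/(2*sigma^4).
sigma^2 = 20, so sigma^4 = 400.
I = 1/(2*400) = 1/800 = 0.001250

0.001250


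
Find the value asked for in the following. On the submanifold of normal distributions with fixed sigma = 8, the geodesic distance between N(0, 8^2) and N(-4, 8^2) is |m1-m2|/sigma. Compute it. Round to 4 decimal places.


On the fixed-variance normal subfamily, geodesic distance = |m1-m2|/sigma.
|0 - -4| = 4.
sigma = 8.
d = 4/8 = 0.5000

0.5000


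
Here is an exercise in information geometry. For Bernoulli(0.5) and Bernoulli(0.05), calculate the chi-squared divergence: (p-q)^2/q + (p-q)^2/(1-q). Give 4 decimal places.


Chi-squared divergence between Bernoulli distributions:
chi^2 = (p-q)^2/q + (p-q)^2/(1-q).
p = 0.5, q = 0.05, p-q = 0.45.
(p-q)^2 = 0.2025.
term1 = 0.2025/0.05 = 4.05.
term2 = 0.2025/0.95 = 0.213158.
chi^2 = 4.05 + 0.213158 = 4.2632

4.2632


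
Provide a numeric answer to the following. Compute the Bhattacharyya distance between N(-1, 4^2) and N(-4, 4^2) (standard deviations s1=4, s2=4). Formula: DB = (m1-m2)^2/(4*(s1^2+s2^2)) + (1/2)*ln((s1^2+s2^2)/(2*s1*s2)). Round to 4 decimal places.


Bhattacharyya distance between two Gaussians:
DB = (m1-m2)^2/(4*(s1^2+s2^2)) + (1/2)*ln((s1^2+s2^2)/(2*s1*s2)).
(m1-m2)^2 = (3)^2 = 9.
s1^2+s2^2 = 16 + 16 = 32.
term1 = 9/128 = 0.070312.
term2 = 0.5*ln(32/32.0) = 0.0.
DB = 0.070312 + 0.0 = 0.0703

0.0703


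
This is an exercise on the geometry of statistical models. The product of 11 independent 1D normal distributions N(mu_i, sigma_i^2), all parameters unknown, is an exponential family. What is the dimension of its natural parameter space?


Exponential family dimension calculation:
Each univariate normal has two natural parameters (mu/sigma^2 and -1/(2 sigma^2)).
With 11 independent components, dim = 2 * 11 = 22.

22


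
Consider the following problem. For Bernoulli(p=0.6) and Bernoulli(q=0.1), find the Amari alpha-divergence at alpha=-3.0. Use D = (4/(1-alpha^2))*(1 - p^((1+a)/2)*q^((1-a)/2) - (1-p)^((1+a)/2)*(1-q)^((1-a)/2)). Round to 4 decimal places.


Amari alpha-divergence:
D = (4/(1-alpha^2))*(1 - p^((1+a)/2)*q^((1-a)/2) - (1-p)^((1+a)/2)*(1-q)^((1-a)/2)).
alpha = -3.0, p = 0.6, q = 0.1.
e1 = (1+alpha)/2 = -1.0, e2 = (1-alpha)/2 = 2.0.
t1 = p^e1 * q^e2 = 0.6^-1.0 * 0.1^2.0 = 0.016667.
t2 = (1-p)^e1 * (1-q)^e2 = 0.4^-1.0 * 0.9^2.0 = 2.025.
4/(1-alpha^2) = -0.5.
D = -0.5*(1 - 0.016667 - 2.025) = 0.5208

0.5208


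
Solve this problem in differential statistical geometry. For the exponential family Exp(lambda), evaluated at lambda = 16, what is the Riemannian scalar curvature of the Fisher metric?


This family has a single free parameter, so its statistical manifold
is 1-dimensional. The Riemann curvature tensor of any 1-dimensional
Riemannian manifold vanishes identically, so R = 0.

0


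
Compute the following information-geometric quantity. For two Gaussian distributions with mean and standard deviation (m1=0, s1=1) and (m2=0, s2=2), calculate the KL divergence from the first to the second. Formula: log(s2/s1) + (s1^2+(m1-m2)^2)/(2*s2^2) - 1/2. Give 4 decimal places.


KL divergence between normal distributions:
KL = log(s2/s1) + (s1^2 + (m1-m2)^2)/(2*s2^2) - 1/2.
log(2/1) = 0.693147.
(1^2 + (0-0)^2)/(2*2^2) = (1 + 0)/8 = 0.125.
KL = 0.693147 + 0.125 - 0.5 = 0.3181

0.3181


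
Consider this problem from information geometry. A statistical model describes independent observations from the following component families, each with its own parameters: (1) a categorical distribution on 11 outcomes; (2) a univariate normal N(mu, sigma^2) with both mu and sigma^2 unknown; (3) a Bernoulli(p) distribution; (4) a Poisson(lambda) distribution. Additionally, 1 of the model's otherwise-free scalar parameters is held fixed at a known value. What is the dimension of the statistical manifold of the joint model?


The dimension of a statistical manifold equals the number of free
(independent) real parameters of the model. For a product of independent
blocks the parameter counts add.
- categorical on 11 outcomes (probabilities sum to 1): 11-1 = 10.
- normal (mu, sigma^2): 2.
- Bernoulli (p): 1.
- Poisson (lambda): 1.
Total = 10 + 2 + 1 + 1 = 14.
1 parameter(s) fixed at known values: 14 - 1 = 13.
Dimension = 13

13


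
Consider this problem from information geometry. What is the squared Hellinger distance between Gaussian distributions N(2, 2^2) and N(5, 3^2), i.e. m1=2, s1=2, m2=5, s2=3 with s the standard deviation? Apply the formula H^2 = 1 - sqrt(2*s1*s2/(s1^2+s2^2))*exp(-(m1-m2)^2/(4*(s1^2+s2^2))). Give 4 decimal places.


Squared Hellinger distance for Gaussians:
H^2 = 1 - sqrt(2*s1*s2/(s1^2+s2^2)) * exp(-(m1-m2)^2/(4*(s1^2+s2^2))).
s1^2 = 4, s2^2 = 9, s1^2+s2^2 = 13.
sqrt(2*2*3/(13)) = 0.960769.
(m1-m2)^2 = (-3)^2 = 9.
exp(-9/(4*13)) = exp(-0.173077) = 0.841073.
H^2 = 1 - 0.960769*0.841073 = 0.1919

0.1919


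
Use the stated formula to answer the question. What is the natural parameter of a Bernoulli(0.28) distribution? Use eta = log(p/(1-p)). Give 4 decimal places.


Natural parameter for Bernoulli: eta = log(p/(1-p)).
p = 0.28, 1-p = 0.72.
p/(1-p) = 0.388889.
eta = log(0.388889) = -0.9445

-0.9445


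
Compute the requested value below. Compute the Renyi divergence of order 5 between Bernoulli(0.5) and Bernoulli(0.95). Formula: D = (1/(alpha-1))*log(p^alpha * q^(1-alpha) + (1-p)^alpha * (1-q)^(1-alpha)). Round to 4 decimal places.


Renyi divergence of order alpha between Bernoulli distributions:
D = (1/(alpha-1))*log(p^alpha * q^(1-alpha) + (1-p)^alpha * (1-q)^(1-alpha)).
alpha = 5, p = 0.5, q = 0.95.
p^alpha * q^(1-alpha) = 0.5^5 * 0.95^-4 = 0.038367.
(1-p)^alpha * (1-q)^(1-alpha) = 0.5^5 * 0.05^-4 = 5000.0.
sum = 0.038367 + 5000.0 = 5000.038367.
D = (1/4)*log(5000.038367) = 2.1293

2.1293


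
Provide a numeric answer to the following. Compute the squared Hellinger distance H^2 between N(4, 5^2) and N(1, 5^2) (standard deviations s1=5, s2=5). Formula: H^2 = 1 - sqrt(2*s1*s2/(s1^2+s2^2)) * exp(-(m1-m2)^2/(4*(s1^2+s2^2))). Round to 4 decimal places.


Squared Hellinger distance for Gaussians:
H^2 = 1 - sqrt(2*s1*s2/(s1^2+s2^2)) * exp(-(m1-m2)^2/(4*(s1^2+s2^2))).
s1^2 = 25, s2^2 = 25, s1^2+s2^2 = 50.
sqrt(2*5*5/(50)) = 1.0.
(m1-m2)^2 = (3)^2 = 9.
exp(-9/(4*50)) = exp(-0.045) = 0.955997.
H^2 = 1 - 1.0*0.955997 = 0.0440

0.0440


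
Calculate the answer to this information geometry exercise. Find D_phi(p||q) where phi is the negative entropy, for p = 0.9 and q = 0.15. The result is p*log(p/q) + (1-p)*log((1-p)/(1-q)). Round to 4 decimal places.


Bregman divergence with negative entropy generator:
D = p*log(p/q) + (1-p)*log((1-p)/(1-q)).
p = 0.9, q = 0.15.
p*log(p/q) = 0.9*log(0.9/0.15) = 1.612584.
(1-p)*log((1-p)/(1-q)) = 0.1*log(0.1/0.85) = -0.214007.
D = 1.612584 + -0.214007 = 1.3986

1.3986


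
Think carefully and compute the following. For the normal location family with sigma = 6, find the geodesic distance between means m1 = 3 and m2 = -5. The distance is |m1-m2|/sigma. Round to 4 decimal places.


On the fixed-variance normal subfamily, geodesic distance = |m1-m2|/sigma.
|3 - -5| = 8.
sigma = 6.
d = 8/6 = 1.3333

1.3333


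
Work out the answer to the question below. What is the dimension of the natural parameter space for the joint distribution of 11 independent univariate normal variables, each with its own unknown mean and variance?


Exponential family dimension calculation:
Each univariate normal has two natural parameters (mu/sigma^2 and -1/(2 sigma^2)).
With 11 independent components, dim = 2 * 11 = 22.

22


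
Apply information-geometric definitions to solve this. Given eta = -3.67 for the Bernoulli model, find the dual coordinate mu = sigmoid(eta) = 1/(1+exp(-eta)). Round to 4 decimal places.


Dual coordinate (expectation parameter) for Bernoulli:
mu = 1/(1+exp(-eta)).
eta = -3.67.
exp(-eta) = exp(3.67) = 39.251906.
mu = 1/(1+39.251906) = 0.0248

0.0248


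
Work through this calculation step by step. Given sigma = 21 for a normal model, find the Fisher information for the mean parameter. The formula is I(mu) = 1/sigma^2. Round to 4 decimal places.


The Fisher information for the mean of a normal distribution is I(mu) = 1/sigma^2.
sigma = 21, so sigma^2 = 441.
I(mu) = 1/441 = 0.0023

0.0023


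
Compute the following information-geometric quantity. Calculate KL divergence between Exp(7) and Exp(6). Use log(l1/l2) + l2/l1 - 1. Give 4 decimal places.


KL divergence for exponential family:
KL = log(l1/l2) + l2/l1 - 1.
log(7/6) = 0.154151.
6/7 = 0.857143.
KL = 0.154151 + 0.857143 - 1 = 0.0113

0.0113


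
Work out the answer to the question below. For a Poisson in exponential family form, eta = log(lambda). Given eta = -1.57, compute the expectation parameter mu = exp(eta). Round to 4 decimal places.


Expectation parameter for Poisson exponential family:
mu = exp(eta).
eta = -1.57.
mu = exp(-1.57) = 0.2080

0.2080


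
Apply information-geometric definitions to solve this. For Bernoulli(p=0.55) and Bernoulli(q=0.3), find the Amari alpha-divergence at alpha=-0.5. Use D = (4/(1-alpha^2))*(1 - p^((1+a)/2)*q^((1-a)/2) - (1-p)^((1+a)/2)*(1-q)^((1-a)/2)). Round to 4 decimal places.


Amari alpha-divergence:
D = (4/(1-alpha^2))*(1 - p^((1+a)/2)*q^((1-a)/2) - (1-p)^((1+a)/2)*(1-q)^((1-a)/2)).
alpha = -0.5, p = 0.55, q = 0.3.
e1 = (1+alpha)/2 = 0.25, e2 = (1-alpha)/2 = 0.75.
t1 = p^e1 * q^e2 = 0.55^0.25 * 0.3^0.75 = 0.349085.
t2 = (1-p)^e1 * (1-q)^e2 = 0.45^0.25 * 0.7^0.75 = 0.626797.
4/(1-alpha^2) = 5.333333.
D = 5.333333*(1 - 0.349085 - 0.626797) = 0.1286

0.1286


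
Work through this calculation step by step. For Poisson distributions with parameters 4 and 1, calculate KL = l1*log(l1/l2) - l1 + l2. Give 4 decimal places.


KL divergence for Poisson:
KL = l1*log(l1/l2) - l1 + l2.
l1 = 4, l2 = 1.
log(4/1) = 1.386294.
l1*log(l1/l2) = 4 * 1.386294 = 5.545177.
KL = 5.545177 - 4 + 1 = 2.5452

2.5452


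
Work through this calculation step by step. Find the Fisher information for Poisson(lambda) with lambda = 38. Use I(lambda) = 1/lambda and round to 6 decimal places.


Fisher information for Poisson: I(lambda) = 1/lambda.
lambda = 38.
I(lambda) = 1/38 = 0.026316

0.026316


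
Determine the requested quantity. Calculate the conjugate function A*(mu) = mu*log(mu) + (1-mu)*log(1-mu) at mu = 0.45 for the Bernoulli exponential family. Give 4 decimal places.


Legendre transform for Bernoulli:
A*(mu) = mu*log(mu) + (1-mu)*log(1-mu).
mu = 0.45, 1-mu = 0.55.
mu*log(mu) = 0.45*log(0.45) = -0.359328.
(1-mu)*log(1-mu) = 0.55*log(0.55) = -0.32881.
A* = -0.359328 + -0.32881 = -0.6881

-0.6881


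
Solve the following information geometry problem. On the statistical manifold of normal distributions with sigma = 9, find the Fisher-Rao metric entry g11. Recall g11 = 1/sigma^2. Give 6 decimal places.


For the 2-parameter normal family, the Fisher metric has:
  g11 = 1/sigma^2, g22 = 2/sigma^2.
sigma = 9, sigma^2 = 81.
g11 = 0.012346

0.012346


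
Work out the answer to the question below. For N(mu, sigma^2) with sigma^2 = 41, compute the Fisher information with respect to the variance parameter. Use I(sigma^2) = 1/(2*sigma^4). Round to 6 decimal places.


Fisher information for variance: I(sigma^2) = 1/(2*sigma^4).
sigma^2 = 41, so sigma^4 = 1681.
I = 1/(2*1681) = 1/3362 = 0.000297

0.000297


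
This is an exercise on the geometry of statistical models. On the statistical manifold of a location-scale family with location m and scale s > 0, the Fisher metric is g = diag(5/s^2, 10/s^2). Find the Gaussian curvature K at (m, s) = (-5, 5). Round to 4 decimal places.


The metric has the form g = (A dm^2 + B ds^2)/s^2 with A = 5, B = 10.
Substitute u = sqrt(A/B)*m: g = B*(du^2 + ds^2)/s^2, i.e. B times the
Poincare upper half-plane metric, which has constant Gaussian curvature -1.
Scaling a 2D metric by a constant c divides the Gaussian curvature by c,
so K = -1/B = -1/(10) = -0.1000 everywhere (the point (m, s) = (-5, 5) is irrelevant:
the curvature is constant).
The requested Gaussian curvature is K = -0.1000.

-0.1000


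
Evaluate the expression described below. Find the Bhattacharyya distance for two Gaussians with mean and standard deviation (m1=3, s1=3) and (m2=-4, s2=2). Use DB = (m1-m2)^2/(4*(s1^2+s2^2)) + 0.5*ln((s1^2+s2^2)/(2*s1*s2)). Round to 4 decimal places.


Bhattacharyya distance between two Gaussians:
DB = (m1-m2)^2/(4*(s1^2+s2^2)) + (1/2)*ln((s1^2+s2^2)/(2*s1*s2)).
(m1-m2)^2 = (7)^2 = 49.
s1^2+s2^2 = 9 + 4 = 13.
term1 = 49/52 = 0.942308.
term2 = 0.5*ln(13/12.0) = 0.040021.
DB = 0.942308 + 0.040021 = 0.9823

0.9823


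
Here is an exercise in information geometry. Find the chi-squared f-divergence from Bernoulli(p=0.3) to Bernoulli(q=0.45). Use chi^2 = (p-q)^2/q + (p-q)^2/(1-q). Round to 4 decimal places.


Chi-squared divergence between Bernoulli distributions:
chi^2 = (p-q)^2/q + (p-q)^2/(1-q).
p = 0.3, q = 0.45, p-q = -0.15.
(p-q)^2 = 0.0225.
term1 = 0.0225/0.45 = 0.05.
term2 = 0.0225/0.55 = 0.040909.
chi^2 = 0.05 + 0.040909 = 0.0909

0.0909


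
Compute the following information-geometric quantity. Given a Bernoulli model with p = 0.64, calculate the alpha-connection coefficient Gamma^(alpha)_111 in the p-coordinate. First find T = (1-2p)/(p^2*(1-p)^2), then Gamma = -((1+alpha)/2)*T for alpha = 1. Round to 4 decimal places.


Skewness (Amari-Chentsov) tensor: T = (1-2p)/(p^2*(1-p)^2).
p = 0.64, 1-2p = -0.28, p^2 = 0.4096, (1-p)^2 = 0.1296.
T = -0.28/(0.4096 * 0.1296) = -5.274643.
In the p-coordinate, Gamma^(alpha) = Gamma^(0) - (alpha/2)*T with Gamma^(0) = (1/2)*g'(p) = -T/2,
so Gamma^(alpha) = -((1+alpha)/2)*T.
alpha = 1, -(1+alpha)/2 = -1.0.
Gamma = -1.0 * -5.274643 = 5.2746

5.2746


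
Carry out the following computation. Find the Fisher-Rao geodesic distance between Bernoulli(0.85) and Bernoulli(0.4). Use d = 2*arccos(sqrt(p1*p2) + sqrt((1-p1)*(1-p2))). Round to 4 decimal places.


Geodesic distance on Bernoulli manifold:
d(p1,p2) = 2*arccos(sqrt(p1*p2) + sqrt((1-p1)*(1-p2))).
sqrt(p1*p2) = sqrt(0.85*0.4) = 0.583095.
sqrt((1-p1)*(1-p2)) = sqrt(0.15*0.6) = 0.3.
arg = 0.583095 + 0.3 = 0.883095.
d = 2*arccos(0.883095) = 0.9768

0.9768


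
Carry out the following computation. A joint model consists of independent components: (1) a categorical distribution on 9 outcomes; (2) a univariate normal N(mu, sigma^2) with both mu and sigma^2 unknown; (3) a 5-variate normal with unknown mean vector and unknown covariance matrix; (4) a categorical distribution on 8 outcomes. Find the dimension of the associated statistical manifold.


The dimension of a statistical manifold equals the number of free
(independent) real parameters of the model. For a product of independent
blocks the parameter counts add.
- categorical on 9 outcomes (probabilities sum to 1): 9-1 = 8.
- normal (mu, sigma^2): 2.
- 5-variate normal: 5 (mean) + 5*6/2 = 15 (symmetric covariance) = 20.
- categorical on 8 outcomes (probabilities sum to 1): 8-1 = 7.
Total = 8 + 2 + 20 + 7 = 37.
Dimension = 37

37


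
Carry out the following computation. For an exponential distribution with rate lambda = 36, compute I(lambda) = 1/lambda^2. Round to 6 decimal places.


Fisher information for exponential: I(lambda) = 1/lambda^2.
lambda = 36, lambda^2 = 1296.
I = 1/1296 = 0.000772

0.000772


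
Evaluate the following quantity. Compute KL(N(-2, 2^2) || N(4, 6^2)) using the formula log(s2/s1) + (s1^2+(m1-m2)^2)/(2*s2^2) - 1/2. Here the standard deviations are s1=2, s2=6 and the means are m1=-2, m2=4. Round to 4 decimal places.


KL divergence between normal distributions:
KL = log(s2/s1) + (s1^2 + (m1-m2)^2)/(2*s2^2) - 1/2.
log(6/2) = 1.098612.
(2^2 + (-2-4)^2)/(2*6^2) = (4 + 36)/72 = 0.555556.
KL = 1.098612 + 0.555556 - 0.5 = 1.1542

1.1542
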